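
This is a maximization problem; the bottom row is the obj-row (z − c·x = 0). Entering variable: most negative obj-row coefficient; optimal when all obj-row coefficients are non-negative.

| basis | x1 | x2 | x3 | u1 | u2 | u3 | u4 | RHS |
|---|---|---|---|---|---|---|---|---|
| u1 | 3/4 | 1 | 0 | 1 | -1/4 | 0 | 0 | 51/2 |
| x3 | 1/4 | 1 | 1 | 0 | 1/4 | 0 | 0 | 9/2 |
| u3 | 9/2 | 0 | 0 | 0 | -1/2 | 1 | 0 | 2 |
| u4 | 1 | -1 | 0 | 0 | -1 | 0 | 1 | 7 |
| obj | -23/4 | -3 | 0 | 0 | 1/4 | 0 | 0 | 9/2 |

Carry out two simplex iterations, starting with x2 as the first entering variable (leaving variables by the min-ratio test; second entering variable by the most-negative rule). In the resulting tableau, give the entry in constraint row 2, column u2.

Ratio test on column x2 — row 1: (51/2)/1 = 51/2; row 2: (9/2)/1 = 9/2; row 3: entry 0 ≤ 0; row 4: entry -1 ≤ 0. Minimum is 9/2 at row 2 (x3 leaves); pivot element 1.
Divide row 2 by 1; eliminate column x2 from the other rows.
Second iteration: most negative obj-row entry is -5 in column x1, so x1 enters.
Ratio test on column x1 — row 1: 21/(1/2) = 42; row 2: (9/2)/(1/4) = 18; row 3: 2/(9/2) = 4/9; row 4: (23/2)/(5/4) = 46/5. Minimum is 4/9 at row 3 (u3 leaves); pivot element 9/2.
Divide row 3 by 9/2; eliminate column x1 from the other rows.
After both pivots, the entry at constraint row 2, column u2 is 5/18.

5/18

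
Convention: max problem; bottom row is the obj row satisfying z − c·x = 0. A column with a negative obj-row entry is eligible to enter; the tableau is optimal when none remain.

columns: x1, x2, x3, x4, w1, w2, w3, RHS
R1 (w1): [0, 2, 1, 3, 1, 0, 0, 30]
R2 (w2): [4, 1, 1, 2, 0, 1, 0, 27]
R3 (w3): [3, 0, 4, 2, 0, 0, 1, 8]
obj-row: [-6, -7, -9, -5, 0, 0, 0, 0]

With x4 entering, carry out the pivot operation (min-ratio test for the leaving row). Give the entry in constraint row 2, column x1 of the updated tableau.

Ratio test on column x4 — row 1: 30/3 = 10; row 2: 27/2 = 27/2; row 3: 8/2 = 4. Minimum is 4 at row 3 (w3 leaves); pivot element 2.
Divide row 3 by 2; eliminate column x4 from the other rows.
Row 2 update in column x1: 4 − 2·(3/2) = 1.

1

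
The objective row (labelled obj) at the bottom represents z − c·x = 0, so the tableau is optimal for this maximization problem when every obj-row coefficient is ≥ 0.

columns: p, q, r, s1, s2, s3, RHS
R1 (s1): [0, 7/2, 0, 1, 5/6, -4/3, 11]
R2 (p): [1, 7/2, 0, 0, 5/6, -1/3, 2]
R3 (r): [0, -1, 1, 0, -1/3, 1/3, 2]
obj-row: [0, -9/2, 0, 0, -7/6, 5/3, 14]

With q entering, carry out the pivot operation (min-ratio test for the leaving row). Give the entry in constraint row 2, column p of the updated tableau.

Ratio test on column q — row 1: 11/(7/2) = 22/7; row 2: 2/(7/2) = 4/7; row 3: entry -1 ≤ 0. Minimum is 4/7 at row 2 (p leaves); pivot element 7/2.
Divide row 2 by 7/2; eliminate column q from the other rows.
In the new row 2, the p entry is the old entry divided by the pivot: 1/(7/2) = 2/7.

2/7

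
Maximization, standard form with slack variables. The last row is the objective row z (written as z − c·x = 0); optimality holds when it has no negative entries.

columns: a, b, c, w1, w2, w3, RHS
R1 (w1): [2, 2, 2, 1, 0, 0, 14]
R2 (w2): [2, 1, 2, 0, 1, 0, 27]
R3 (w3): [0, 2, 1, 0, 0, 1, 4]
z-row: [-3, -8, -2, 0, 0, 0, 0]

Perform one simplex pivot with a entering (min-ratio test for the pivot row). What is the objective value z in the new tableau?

Ratio test on column a — row 1: 14/2 = 7; row 2: 27/2 = 27/2; row 3: entry 0 ≤ 0. Minimum is 7 at row 1 (w1 leaves); pivot element 2.
Pivot on row 1; the z-row RHS becomes 0 − (-3)·7 = 21.

21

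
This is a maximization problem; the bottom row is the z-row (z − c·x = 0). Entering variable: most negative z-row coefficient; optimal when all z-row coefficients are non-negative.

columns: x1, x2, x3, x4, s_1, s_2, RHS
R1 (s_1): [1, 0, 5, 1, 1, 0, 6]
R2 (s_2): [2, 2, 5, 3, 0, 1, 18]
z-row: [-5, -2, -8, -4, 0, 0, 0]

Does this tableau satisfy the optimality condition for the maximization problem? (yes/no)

The z-row has a negative entry -8 in column x3, so it is not optimal.

no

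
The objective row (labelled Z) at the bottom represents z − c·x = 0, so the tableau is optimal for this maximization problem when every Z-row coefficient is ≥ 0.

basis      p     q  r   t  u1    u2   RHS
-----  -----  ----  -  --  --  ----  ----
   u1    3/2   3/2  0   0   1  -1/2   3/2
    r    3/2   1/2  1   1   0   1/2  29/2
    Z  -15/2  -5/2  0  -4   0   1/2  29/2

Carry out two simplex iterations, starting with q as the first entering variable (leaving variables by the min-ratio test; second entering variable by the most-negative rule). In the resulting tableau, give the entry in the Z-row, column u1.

5

Ratio test on column q — row 1: (3/2)/(3/2) = 1; row 2: (29/2)/(1/2) = 29. Minimum is 1 at row 1 (u1 leaves); pivot element 3/2.
Divide row 1 by 3/2; eliminate column q from the other rows.
Second iteration: most negative Z-row entry is -5 in column p, so p enters.
Ratio test on column p — row 1: 1/1 = 1; row 2: 14/1 = 14. Minimum is 1 at row 1 (q leaves); pivot element 1.
Divide row 1 by 1; eliminate column p from the other rows.
After both pivots, the entry at the Z-row, column u1 is 5.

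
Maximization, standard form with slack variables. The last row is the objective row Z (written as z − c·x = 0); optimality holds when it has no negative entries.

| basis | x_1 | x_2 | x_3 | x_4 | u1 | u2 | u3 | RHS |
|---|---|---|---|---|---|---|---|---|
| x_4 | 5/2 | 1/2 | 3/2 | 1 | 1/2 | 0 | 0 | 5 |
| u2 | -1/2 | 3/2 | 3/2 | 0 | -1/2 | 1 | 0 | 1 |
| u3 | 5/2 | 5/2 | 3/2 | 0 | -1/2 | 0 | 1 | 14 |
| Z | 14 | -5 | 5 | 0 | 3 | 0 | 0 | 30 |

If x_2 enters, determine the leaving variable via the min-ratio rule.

Column x_2 entries and ratios — x_4: 5/(1/2) = 10; u2: 1/(3/2) = 2/3; u3: 14/(5/2) = 28/5.
Smallest ratio is 2/3 in the row of u2, so u2 leaves.

u2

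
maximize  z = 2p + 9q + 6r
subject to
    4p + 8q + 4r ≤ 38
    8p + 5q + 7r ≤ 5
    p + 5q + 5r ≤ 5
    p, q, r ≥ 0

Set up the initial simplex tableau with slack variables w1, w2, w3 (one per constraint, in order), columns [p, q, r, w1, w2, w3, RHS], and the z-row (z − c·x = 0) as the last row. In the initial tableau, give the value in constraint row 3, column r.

Constraint 3 has coefficient 5 on r.

5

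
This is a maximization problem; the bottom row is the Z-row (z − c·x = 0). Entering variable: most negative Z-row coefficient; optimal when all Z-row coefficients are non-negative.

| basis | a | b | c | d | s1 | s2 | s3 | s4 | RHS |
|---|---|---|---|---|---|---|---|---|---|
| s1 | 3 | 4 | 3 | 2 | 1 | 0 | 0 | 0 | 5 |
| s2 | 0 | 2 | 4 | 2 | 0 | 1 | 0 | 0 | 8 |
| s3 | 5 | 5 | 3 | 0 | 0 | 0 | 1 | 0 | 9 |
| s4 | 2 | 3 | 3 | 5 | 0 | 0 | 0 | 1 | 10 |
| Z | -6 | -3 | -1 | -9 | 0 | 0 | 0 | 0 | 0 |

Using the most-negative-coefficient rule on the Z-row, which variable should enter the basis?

d

Negative Z-row entries: a: -6, b: -3, c: -1, d: -9.
The most negative is -9 in column d, so d enters.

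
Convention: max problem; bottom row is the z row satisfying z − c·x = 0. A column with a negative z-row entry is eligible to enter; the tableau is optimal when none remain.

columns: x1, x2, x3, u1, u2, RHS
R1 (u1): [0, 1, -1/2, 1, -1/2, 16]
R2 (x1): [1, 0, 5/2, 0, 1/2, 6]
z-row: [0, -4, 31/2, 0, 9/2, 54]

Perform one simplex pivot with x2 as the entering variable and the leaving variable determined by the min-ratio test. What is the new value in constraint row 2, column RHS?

6

Ratio test on column x2 — row 1: 16/1 = 16; row 2: entry 0 ≤ 0. Minimum is 16 at row 1 (u1 leaves); pivot element 1.
Divide row 1 by 1; eliminate column x2 from the other rows.
Row 2 update in column RHS: 6 − 0·16 = 6.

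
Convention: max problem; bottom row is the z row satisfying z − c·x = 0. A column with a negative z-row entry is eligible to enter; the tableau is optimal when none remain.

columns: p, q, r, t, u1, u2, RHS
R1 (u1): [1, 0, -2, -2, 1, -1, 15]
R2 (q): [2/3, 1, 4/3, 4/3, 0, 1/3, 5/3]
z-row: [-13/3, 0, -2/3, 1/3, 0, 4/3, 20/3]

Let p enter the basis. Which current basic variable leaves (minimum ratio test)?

Column p entries and ratios — u1: 15/1 = 15; q: (5/3)/(2/3) = 5/2.
Smallest ratio is 5/2 in the row of q, so q leaves.

q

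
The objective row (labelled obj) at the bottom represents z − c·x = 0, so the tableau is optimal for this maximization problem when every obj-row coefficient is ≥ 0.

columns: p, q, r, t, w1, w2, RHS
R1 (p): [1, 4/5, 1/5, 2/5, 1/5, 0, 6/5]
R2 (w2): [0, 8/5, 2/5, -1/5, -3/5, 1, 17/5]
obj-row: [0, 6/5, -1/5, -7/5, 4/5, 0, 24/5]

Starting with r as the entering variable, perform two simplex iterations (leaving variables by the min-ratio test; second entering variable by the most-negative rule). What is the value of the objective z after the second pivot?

Ratio test on column r — row 1: (6/5)/(1/5) = 6; row 2: (17/5)/(2/5) = 17/2. Minimum is 6 at row 1 (p leaves); pivot element 1/5.
Pivot on row 1; the obj-row RHS becomes 24/5 − (-1/5)·6 = 6.
Next entering variable (most negative obj-row entry -1): t.
Ratio test on column t — row 1: 6/2 = 3; row 2: entry -1 ≤ 0. Minimum is 3 at row 1 (r leaves); pivot element 2.
After the second pivot the obj-row RHS is 6 − (-1)·3 = 9.

9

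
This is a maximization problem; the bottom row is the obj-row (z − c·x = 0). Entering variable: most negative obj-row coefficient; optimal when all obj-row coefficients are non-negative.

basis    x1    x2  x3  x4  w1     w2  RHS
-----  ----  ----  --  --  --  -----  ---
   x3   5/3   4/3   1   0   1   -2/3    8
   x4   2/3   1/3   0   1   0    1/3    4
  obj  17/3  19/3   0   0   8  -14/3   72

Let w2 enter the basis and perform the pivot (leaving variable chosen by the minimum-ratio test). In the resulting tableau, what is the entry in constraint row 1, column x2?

Ratio test on column w2 — row 1: entry -2/3 ≤ 0; row 2: 4/(1/3) = 12. Minimum is 12 at row 2 (x4 leaves); pivot element 1/3.
Divide row 2 by 1/3; eliminate column w2 from the other rows.
Row 1 update in column x2: 4/3 − (-2/3)·1 = 2.

2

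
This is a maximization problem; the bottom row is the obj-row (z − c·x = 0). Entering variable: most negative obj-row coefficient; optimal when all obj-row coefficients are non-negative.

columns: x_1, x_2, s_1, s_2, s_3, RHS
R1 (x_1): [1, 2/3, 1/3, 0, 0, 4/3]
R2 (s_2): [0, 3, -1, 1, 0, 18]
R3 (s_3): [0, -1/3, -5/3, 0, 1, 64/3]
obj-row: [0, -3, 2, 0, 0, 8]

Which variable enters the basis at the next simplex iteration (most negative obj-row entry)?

Negative obj-row entries: x_2: -3.
The most negative is -3 in column x_2, so x_2 enters.

x_2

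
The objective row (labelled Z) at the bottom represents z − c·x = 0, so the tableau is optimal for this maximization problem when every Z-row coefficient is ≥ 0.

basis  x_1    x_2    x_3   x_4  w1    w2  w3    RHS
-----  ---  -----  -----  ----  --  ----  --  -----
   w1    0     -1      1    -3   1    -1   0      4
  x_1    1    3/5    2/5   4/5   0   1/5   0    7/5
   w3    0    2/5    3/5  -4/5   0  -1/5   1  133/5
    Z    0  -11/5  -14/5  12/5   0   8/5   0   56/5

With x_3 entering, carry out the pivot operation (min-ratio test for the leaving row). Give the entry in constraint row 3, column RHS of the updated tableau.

49/2

Ratio test on column x_3 — row 1: 4/1 = 4; row 2: (7/5)/(2/5) = 7/2; row 3: (133/5)/(3/5) = 133/3. Minimum is 7/2 at row 2 (x_1 leaves); pivot element 2/5.
Divide row 2 by 2/5; eliminate column x_3 from the other rows.
Row 3 update in column RHS: 133/5 − (3/5)·(7/2) = 49/2.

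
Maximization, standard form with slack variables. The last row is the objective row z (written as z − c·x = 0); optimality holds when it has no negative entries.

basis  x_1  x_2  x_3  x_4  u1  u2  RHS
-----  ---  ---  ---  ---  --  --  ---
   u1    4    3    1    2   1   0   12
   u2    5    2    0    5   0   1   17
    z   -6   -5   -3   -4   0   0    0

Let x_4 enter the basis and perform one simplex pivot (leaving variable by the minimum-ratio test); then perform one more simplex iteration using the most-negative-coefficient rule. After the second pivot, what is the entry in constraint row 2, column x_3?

Ratio test on column x_4 — row 1: 12/2 = 6; row 2: 17/5 = 17/5. Minimum is 17/5 at row 2 (u2 leaves); pivot element 5.
Divide row 2 by 5; eliminate column x_4 from the other rows.
Second iteration: most negative z-row entry is -17/5 in column x_2, so x_2 enters.
Ratio test on column x_2 — row 1: (26/5)/(11/5) = 26/11; row 2: (17/5)/(2/5) = 17/2. Minimum is 26/11 at row 1 (u1 leaves); pivot element 11/5.
Divide row 1 by 11/5; eliminate column x_2 from the other rows.
After both pivots, the entry at constraint row 2, column x_3 is -2/11.

-2/11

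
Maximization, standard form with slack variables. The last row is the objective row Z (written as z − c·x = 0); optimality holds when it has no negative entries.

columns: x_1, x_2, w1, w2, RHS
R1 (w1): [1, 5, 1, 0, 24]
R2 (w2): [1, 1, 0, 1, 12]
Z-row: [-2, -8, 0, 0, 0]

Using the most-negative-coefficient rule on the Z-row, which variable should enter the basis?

Negative Z-row entries: x_1: -2, x_2: -8.
The most negative is -8 in column x_2, so x_2 enters.

x_2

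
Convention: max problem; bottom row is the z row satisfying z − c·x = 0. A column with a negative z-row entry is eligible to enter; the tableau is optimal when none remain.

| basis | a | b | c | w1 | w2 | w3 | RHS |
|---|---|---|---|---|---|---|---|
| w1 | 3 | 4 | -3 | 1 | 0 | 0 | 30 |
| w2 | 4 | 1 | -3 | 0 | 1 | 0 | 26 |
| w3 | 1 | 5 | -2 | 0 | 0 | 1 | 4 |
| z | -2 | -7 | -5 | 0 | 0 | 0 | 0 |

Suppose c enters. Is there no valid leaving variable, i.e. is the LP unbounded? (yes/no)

yes

Every constraint-row entry in column c is ≤ 0, so increasing c is unbounded.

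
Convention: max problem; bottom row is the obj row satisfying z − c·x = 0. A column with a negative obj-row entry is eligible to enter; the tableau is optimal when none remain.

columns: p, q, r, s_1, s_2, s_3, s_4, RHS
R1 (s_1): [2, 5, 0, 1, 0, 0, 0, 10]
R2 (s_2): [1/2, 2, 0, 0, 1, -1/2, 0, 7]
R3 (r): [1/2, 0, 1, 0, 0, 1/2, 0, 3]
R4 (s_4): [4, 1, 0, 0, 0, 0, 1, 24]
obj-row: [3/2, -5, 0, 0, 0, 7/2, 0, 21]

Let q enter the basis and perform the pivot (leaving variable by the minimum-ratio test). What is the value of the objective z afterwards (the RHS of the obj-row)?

31

Ratio test on column q — row 1: 10/5 = 2; row 2: 7/2 = 7/2; row 3: entry 0 ≤ 0; row 4: 24/1 = 24. Minimum is 2 at row 1 (s_1 leaves); pivot element 5.
Pivot on row 1; the obj-row RHS becomes 21 − (-5)·2 = 31.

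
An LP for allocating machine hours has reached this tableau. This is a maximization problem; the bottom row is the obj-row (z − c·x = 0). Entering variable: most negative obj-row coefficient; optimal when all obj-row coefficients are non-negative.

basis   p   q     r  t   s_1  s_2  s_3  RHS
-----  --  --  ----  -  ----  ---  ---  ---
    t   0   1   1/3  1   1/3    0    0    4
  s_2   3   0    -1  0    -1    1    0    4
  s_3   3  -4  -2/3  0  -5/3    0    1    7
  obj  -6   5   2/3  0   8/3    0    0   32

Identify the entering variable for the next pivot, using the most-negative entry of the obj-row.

Negative obj-row entries: p: -6.
The most negative is -6 in column p, so p enters.

p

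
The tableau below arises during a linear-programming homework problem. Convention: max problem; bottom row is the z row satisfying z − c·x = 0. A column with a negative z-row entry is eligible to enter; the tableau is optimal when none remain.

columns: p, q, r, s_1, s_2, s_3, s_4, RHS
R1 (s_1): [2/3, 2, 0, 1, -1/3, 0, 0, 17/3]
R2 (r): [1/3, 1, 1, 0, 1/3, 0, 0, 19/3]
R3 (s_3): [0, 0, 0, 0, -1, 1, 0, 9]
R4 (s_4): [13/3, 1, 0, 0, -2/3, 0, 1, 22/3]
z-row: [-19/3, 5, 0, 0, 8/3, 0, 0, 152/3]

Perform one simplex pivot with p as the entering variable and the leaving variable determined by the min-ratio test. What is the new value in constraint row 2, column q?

12/13

Ratio test on column p — row 1: (17/3)/(2/3) = 17/2; row 2: (19/3)/(1/3) = 19; row 3: entry 0 ≤ 0; row 4: (22/3)/(13/3) = 22/13. Minimum is 22/13 at row 4 (s_4 leaves); pivot element 13/3.
Divide row 4 by 13/3; eliminate column p from the other rows.
Row 2 update in column q: 1 − (1/3)·(3/13) = 12/13.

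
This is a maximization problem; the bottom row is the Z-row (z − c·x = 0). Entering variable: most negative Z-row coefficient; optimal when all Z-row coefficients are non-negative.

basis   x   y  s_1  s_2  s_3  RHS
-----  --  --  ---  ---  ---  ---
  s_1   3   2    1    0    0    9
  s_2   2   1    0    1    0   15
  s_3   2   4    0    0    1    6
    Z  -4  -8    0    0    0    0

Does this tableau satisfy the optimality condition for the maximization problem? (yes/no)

The Z-row has a negative entry -8 in column y, so it is not optimal.

no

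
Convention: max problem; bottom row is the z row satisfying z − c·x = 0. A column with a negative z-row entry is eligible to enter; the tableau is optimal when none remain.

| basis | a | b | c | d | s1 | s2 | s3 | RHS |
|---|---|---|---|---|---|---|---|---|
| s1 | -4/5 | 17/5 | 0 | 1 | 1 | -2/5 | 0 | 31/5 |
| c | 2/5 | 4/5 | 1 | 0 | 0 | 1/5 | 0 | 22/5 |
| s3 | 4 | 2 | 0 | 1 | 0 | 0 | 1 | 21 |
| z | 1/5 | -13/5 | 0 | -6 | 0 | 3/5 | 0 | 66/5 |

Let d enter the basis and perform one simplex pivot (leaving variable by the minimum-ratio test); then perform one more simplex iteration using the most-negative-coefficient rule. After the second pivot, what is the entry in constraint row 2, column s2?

1/6

Ratio test on column d — row 1: (31/5)/1 = 31/5; row 2: entry 0 ≤ 0; row 3: 21/1 = 21. Minimum is 31/5 at row 1 (s1 leaves); pivot element 1.
Divide row 1 by 1; eliminate column d from the other rows.
Second iteration: most negative z-row entry is -23/5 in column a, so a enters.
Ratio test on column a — row 1: entry -4/5 ≤ 0; row 2: (22/5)/(2/5) = 11; row 3: (74/5)/(24/5) = 37/12. Minimum is 37/12 at row 3 (s3 leaves); pivot element 24/5.
Divide row 3 by 24/5; eliminate column a from the other rows.
After both pivots, the entry at constraint row 2, column s2 is 1/6.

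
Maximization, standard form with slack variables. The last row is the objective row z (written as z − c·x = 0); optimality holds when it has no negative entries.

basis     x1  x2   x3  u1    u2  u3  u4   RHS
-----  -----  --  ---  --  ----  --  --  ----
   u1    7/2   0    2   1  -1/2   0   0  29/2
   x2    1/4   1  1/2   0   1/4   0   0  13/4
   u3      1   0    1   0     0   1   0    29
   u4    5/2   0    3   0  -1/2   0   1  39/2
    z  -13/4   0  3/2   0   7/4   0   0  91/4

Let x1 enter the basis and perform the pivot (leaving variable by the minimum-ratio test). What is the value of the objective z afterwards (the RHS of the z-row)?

507/14

Ratio test on column x1 — row 1: (29/2)/(7/2) = 29/7; row 2: (13/4)/(1/4) = 13; row 3: 29/1 = 29; row 4: (39/2)/(5/2) = 39/5. Minimum is 29/7 at row 1 (u1 leaves); pivot element 7/2.
Pivot on row 1; the z-row RHS becomes 91/4 − (-13/4)·(29/7) = 507/14.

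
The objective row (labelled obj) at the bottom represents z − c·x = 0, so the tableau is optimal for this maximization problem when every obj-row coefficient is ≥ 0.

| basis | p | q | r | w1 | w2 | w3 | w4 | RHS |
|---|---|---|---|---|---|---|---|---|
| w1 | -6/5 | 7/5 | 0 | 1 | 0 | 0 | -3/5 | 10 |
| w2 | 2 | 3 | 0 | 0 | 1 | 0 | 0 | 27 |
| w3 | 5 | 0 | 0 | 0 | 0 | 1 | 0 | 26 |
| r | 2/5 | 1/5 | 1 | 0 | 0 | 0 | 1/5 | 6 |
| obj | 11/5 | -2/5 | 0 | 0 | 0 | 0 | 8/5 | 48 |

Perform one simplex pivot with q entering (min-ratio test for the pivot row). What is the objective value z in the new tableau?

356/7

Ratio test on column q — row 1: 10/(7/5) = 50/7; row 2: 27/3 = 9; row 3: entry 0 ≤ 0; row 4: 6/(1/5) = 30. Minimum is 50/7 at row 1 (w1 leaves); pivot element 7/5.
Pivot on row 1; the obj-row RHS becomes 48 − (-2/5)·(50/7) = 356/7.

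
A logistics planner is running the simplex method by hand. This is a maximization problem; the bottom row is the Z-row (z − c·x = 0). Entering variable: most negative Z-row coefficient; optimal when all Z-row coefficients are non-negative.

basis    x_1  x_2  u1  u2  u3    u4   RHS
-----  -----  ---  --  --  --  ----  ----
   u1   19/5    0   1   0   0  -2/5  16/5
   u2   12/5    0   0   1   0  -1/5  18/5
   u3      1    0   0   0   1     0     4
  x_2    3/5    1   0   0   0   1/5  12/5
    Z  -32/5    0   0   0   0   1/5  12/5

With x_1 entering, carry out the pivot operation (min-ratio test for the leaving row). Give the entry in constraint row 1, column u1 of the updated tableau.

5/19

Ratio test on column x_1 — row 1: (16/5)/(19/5) = 16/19; row 2: (18/5)/(12/5) = 3/2; row 3: 4/1 = 4; row 4: (12/5)/(3/5) = 4. Minimum is 16/19 at row 1 (u1 leaves); pivot element 19/5.
Divide row 1 by 19/5; eliminate column x_1 from the other rows.
In the new row 1, the u1 entry is the old entry divided by the pivot: 1/(19/5) = 5/19.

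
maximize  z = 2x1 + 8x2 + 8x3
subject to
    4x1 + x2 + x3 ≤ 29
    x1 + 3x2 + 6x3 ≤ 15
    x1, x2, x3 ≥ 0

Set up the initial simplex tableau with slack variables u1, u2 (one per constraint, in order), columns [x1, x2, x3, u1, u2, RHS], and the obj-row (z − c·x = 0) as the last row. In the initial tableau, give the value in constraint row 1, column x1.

4

Constraint 1 has coefficient 4 on x1.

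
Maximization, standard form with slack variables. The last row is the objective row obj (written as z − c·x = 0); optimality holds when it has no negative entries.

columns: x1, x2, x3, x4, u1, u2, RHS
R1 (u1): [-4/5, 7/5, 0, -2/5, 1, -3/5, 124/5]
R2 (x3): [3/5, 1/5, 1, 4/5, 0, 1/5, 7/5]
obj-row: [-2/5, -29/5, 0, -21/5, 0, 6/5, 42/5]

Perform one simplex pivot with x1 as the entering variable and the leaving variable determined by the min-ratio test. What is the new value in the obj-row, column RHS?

28/3

Ratio test on column x1 — row 1: entry -4/5 ≤ 0; row 2: (7/5)/(3/5) = 7/3. Minimum is 7/3 at row 2 (x3 leaves); pivot element 3/5.
Divide row 2 by 3/5; eliminate column x1 from the other rows.
obj-row update in column RHS: 42/5 − (-2/5)·(7/3) = 28/3.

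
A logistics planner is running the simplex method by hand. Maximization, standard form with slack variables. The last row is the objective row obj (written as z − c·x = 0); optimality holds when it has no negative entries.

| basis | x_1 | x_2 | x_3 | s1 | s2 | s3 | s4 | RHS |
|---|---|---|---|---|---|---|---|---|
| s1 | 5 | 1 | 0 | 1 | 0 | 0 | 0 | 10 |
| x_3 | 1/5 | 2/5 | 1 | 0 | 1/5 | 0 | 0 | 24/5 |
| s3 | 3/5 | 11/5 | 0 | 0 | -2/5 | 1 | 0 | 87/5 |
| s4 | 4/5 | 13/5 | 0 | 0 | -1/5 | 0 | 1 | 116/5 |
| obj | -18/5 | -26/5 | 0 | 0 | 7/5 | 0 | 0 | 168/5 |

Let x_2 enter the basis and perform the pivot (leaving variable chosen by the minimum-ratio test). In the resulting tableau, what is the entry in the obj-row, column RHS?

Ratio test on column x_2 — row 1: 10/1 = 10; row 2: (24/5)/(2/5) = 12; row 3: (87/5)/(11/5) = 87/11; row 4: (116/5)/(13/5) = 116/13. Minimum is 87/11 at row 3 (s3 leaves); pivot element 11/5.
Divide row 3 by 11/5; eliminate column x_2 from the other rows.
obj-row update in column RHS: 168/5 − (-26/5)·(87/11) = 822/11.

822/11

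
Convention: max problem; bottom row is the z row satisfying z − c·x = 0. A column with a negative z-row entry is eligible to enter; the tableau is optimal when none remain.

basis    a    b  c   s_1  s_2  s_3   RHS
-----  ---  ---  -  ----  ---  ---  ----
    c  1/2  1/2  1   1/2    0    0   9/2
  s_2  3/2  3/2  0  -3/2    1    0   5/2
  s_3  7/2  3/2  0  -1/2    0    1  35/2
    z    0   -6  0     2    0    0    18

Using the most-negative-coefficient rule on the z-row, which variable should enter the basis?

b

Negative z-row entries: b: -6.
The most negative is -6 in column b, so b enters.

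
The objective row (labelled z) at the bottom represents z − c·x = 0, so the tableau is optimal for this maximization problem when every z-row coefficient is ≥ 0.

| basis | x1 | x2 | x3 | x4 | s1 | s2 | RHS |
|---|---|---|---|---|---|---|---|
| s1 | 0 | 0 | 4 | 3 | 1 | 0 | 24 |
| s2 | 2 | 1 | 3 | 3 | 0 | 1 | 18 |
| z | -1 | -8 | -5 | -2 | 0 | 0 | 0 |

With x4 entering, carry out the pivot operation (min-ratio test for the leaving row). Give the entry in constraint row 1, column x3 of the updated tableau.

1

Ratio test on column x4 — row 1: 24/3 = 8; row 2: 18/3 = 6. Minimum is 6 at row 2 (s2 leaves); pivot element 3.
Divide row 2 by 3; eliminate column x4 from the other rows.
Row 1 update in column x3: 4 − 3·1 = 1.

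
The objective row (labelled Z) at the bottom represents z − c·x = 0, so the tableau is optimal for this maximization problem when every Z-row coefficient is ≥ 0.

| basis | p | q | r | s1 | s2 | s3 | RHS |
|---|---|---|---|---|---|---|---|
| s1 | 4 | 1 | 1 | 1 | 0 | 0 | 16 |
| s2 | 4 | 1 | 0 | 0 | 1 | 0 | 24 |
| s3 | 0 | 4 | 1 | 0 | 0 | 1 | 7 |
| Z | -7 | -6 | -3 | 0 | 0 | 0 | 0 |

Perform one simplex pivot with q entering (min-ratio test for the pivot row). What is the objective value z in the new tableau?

Ratio test on column q — row 1: 16/1 = 16; row 2: 24/1 = 24; row 3: 7/4 = 7/4. Minimum is 7/4 at row 3 (s3 leaves); pivot element 4.
Pivot on row 3; the Z-row RHS becomes 0 − (-6)·(7/4) = 21/2.

21/2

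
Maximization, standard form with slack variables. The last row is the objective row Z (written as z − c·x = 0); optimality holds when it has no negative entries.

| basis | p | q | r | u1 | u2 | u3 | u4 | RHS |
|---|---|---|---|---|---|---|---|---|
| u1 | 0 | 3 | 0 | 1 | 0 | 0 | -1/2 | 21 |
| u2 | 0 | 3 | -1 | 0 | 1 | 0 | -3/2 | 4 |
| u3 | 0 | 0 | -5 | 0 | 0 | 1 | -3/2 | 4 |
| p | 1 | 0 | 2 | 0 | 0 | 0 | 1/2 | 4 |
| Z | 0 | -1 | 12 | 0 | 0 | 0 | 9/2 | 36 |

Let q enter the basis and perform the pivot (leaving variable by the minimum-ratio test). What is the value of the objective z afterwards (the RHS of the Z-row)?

Ratio test on column q — row 1: 21/3 = 7; row 2: 4/3 = 4/3; row 3: entry 0 ≤ 0; row 4: entry 0 ≤ 0. Minimum is 4/3 at row 2 (u2 leaves); pivot element 3.
Pivot on row 2; the Z-row RHS becomes 36 − (-1)·(4/3) = 112/3.

112/3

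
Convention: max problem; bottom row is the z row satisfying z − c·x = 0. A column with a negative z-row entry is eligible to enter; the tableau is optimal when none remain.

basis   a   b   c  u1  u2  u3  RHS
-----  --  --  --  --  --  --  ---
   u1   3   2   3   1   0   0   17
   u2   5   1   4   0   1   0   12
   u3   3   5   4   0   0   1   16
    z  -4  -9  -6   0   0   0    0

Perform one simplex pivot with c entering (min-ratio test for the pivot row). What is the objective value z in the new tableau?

Ratio test on column c — row 1: 17/3 = 17/3; row 2: 12/4 = 3; row 3: 16/4 = 4. Minimum is 3 at row 2 (u2 leaves); pivot element 4.
Pivot on row 2; the z-row RHS becomes 0 − (-6)·3 = 18.

18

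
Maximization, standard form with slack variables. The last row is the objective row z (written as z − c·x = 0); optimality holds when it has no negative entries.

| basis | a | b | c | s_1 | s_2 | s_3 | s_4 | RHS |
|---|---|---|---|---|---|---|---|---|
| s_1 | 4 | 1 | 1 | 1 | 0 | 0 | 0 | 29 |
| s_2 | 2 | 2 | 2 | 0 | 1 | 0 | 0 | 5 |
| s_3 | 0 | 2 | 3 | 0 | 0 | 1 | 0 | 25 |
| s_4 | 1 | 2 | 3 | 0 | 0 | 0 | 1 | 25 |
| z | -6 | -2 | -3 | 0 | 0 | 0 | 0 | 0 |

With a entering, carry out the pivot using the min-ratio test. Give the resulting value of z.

Ratio test on column a — row 1: 29/4 = 29/4; row 2: 5/2 = 5/2; row 3: entry 0 ≤ 0; row 4: 25/1 = 25. Minimum is 5/2 at row 2 (s_2 leaves); pivot element 2.
Pivot on row 2; the z-row RHS becomes 0 − (-6)·(5/2) = 15.

15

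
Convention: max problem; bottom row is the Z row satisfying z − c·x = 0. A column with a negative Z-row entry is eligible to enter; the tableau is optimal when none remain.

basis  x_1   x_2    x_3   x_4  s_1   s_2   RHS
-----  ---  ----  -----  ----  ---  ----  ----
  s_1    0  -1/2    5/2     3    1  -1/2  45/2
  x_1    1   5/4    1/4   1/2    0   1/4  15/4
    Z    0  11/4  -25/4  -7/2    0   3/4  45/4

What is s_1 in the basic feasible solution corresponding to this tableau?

45/2

s_1 is basic (row 1); its value is the RHS of that row, 45/2.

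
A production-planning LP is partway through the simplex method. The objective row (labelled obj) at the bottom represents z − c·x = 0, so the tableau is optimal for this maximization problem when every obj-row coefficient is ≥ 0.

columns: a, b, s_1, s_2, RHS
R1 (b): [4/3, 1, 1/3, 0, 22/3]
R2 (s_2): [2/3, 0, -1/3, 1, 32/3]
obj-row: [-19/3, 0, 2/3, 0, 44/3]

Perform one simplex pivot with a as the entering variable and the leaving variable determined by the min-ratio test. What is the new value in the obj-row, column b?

Ratio test on column a — row 1: (22/3)/(4/3) = 11/2; row 2: (32/3)/(2/3) = 16. Minimum is 11/2 at row 1 (b leaves); pivot element 4/3.
Divide row 1 by 4/3; eliminate column a from the other rows.
obj-row update in column b: 0 − (-19/3)·(3/4) = 19/4.

19/4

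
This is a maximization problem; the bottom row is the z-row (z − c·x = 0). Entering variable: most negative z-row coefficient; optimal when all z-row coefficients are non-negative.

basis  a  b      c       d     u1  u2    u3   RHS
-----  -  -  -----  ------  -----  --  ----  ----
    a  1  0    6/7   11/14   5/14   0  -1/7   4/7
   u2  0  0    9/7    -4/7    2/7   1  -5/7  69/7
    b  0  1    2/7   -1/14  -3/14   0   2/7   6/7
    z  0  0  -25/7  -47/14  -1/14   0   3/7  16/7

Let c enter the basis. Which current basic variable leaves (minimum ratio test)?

a

Column c entries and ratios — a: (4/7)/(6/7) = 2/3; u2: (69/7)/(9/7) = 23/3; b: (6/7)/(2/7) = 3.
Smallest ratio is 2/3 in the row of a, so a leaves.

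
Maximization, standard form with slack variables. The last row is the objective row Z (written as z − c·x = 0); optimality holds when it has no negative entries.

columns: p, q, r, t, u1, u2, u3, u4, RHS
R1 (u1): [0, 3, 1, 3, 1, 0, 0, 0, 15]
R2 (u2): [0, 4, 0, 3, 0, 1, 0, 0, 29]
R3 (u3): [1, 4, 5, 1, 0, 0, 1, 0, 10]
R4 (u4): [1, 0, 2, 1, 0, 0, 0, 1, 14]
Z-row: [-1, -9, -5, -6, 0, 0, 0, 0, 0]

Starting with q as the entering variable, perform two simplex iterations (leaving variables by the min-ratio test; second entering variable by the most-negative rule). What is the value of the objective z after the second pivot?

35

Ratio test on column q — row 1: 15/3 = 5; row 2: 29/4 = 29/4; row 3: 10/4 = 5/2; row 4: entry 0 ≤ 0. Minimum is 5/2 at row 3 (u3 leaves); pivot element 4.
Pivot on row 3; the Z-row RHS becomes 0 − (-9)·(5/2) = 45/2.
Next entering variable (most negative Z-row entry -15/4): t.
Ratio test on column t — row 1: (15/2)/(9/4) = 10/3; row 2: 19/2 = 19/2; row 3: (5/2)/(1/4) = 10; row 4: 14/1 = 14. Minimum is 10/3 at row 1 (u1 leaves); pivot element 9/4.
After the second pivot the Z-row RHS is 45/2 − (-15/4)·(10/3) = 35.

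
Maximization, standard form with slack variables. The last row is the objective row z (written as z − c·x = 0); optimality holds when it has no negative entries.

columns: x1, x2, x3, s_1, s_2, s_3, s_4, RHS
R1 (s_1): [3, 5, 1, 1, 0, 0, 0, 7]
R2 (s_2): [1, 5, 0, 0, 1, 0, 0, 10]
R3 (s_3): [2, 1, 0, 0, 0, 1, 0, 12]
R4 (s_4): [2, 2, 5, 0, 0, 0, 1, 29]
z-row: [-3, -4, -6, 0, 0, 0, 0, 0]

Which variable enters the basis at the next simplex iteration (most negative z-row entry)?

x3

Negative z-row entries: x1: -3, x2: -4, x3: -6.
The most negative is -6 in column x3, so x3 enters.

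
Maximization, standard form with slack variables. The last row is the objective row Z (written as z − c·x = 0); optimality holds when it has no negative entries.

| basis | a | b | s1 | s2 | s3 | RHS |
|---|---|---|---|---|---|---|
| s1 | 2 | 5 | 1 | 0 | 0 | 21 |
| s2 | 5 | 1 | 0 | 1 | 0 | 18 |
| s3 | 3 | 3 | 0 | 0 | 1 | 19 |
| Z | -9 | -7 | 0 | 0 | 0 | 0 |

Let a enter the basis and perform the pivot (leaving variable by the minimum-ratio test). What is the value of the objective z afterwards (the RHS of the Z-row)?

162/5

Ratio test on column a — row 1: 21/2 = 21/2; row 2: 18/5 = 18/5; row 3: 19/3 = 19/3. Minimum is 18/5 at row 2 (s2 leaves); pivot element 5.
Pivot on row 2; the Z-row RHS becomes 0 − (-9)·(18/5) = 162/5.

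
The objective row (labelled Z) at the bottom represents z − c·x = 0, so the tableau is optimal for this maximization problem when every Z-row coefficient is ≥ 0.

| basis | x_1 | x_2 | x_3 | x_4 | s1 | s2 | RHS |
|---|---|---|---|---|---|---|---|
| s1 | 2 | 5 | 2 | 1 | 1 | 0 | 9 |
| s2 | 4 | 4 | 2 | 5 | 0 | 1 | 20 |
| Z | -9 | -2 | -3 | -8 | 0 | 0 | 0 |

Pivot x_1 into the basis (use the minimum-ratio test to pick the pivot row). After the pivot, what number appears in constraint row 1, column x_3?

Ratio test on column x_1 — row 1: 9/2 = 9/2; row 2: 20/4 = 5. Minimum is 9/2 at row 1 (s1 leaves); pivot element 2.
Divide row 1 by 2; eliminate column x_1 from the other rows.
In the new row 1, the x_3 entry is the old entry divided by the pivot: 2/2 = 1.

1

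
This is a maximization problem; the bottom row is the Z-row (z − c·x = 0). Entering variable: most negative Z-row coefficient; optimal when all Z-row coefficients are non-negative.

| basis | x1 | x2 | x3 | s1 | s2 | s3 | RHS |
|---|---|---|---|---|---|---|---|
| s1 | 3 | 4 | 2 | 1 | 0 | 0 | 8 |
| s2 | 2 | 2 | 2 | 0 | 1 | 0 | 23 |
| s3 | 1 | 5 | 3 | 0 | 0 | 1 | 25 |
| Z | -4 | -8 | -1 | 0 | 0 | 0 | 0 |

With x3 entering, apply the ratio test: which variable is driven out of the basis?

s1

Column x3 entries and ratios — s1: 8/2 = 4; s2: 23/2 = 23/2; s3: 25/3 = 25/3.
Smallest ratio is 4 in the row of s1, so s1 leaves.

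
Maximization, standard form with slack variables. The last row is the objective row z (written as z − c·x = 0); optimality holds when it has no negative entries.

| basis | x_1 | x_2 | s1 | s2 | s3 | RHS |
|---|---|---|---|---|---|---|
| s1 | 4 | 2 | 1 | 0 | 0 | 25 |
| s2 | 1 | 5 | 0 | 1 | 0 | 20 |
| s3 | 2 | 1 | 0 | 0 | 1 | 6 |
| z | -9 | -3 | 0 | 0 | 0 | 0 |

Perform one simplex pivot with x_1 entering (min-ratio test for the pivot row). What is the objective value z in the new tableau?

27

Ratio test on column x_1 — row 1: 25/4 = 25/4; row 2: 20/1 = 20; row 3: 6/2 = 3. Minimum is 3 at row 3 (s3 leaves); pivot element 2.
Pivot on row 3; the z-row RHS becomes 0 − (-9)·3 = 27.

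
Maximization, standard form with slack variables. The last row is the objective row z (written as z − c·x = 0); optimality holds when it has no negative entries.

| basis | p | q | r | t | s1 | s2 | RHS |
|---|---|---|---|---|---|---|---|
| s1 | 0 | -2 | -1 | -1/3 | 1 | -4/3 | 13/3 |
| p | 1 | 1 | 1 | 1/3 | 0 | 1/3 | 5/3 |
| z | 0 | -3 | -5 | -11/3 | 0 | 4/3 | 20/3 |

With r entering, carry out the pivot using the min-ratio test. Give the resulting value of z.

15

Ratio test on column r — row 1: entry -1 ≤ 0; row 2: (5/3)/1 = 5/3. Minimum is 5/3 at row 2 (p leaves); pivot element 1.
Pivot on row 2; the z-row RHS becomes 20/3 − (-5)·(5/3) = 15.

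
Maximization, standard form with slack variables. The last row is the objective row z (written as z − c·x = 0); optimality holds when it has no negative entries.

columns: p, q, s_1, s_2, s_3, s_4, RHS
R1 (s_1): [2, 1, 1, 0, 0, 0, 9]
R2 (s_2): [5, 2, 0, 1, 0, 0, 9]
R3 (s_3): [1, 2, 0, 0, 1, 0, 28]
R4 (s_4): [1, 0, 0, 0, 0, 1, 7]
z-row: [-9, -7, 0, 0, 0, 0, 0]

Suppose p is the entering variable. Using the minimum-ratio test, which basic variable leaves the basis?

Column p entries and ratios — s_1: 9/2 = 9/2; s_2: 9/5 = 9/5; s_3: 28/1 = 28; s_4: 7/1 = 7.
Smallest ratio is 9/5 in the row of s_2, so s_2 leaves.

s_2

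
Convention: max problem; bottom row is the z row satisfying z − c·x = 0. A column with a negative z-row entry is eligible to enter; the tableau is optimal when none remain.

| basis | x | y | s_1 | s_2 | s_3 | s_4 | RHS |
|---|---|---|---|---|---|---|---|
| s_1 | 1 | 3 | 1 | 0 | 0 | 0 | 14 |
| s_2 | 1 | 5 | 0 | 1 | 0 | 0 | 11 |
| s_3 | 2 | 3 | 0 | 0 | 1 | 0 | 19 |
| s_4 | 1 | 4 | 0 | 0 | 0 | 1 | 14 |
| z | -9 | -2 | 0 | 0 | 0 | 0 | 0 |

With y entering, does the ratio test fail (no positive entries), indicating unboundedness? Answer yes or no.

no

Column y has positive entries in row(s) 1, 2, 3, 4, so the ratio test bounds it — not unbounded.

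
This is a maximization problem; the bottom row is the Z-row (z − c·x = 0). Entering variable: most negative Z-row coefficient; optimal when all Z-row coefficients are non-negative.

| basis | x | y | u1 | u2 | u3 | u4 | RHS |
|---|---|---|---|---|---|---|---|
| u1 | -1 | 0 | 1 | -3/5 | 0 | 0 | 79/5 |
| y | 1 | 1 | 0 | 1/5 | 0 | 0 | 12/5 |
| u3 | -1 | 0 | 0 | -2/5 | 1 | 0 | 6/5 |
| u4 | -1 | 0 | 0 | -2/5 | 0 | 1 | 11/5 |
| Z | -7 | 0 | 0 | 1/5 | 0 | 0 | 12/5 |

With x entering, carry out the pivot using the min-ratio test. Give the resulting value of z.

Ratio test on column x — row 1: entry -1 ≤ 0; row 2: (12/5)/1 = 12/5; row 3: entry -1 ≤ 0; row 4: entry -1 ≤ 0. Minimum is 12/5 at row 2 (y leaves); pivot element 1.
Pivot on row 2; the Z-row RHS becomes 12/5 − (-7)·(12/5) = 96/5.

96/5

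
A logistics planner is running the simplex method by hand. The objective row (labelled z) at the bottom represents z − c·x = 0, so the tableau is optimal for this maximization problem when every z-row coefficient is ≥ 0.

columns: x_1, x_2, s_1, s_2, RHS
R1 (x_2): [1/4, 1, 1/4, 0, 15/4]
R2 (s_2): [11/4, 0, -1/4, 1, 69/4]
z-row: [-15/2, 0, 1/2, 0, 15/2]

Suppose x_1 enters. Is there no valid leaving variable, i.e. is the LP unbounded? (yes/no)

Column x_1 has positive entries in row(s) 1, 2, so the ratio test bounds it — not unbounded.

no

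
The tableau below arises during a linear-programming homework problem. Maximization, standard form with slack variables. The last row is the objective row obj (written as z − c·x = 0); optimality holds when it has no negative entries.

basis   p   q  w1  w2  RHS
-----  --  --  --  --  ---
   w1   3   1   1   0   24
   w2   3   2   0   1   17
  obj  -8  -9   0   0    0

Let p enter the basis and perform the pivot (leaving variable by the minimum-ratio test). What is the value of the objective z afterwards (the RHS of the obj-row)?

136/3

Ratio test on column p — row 1: 24/3 = 8; row 2: 17/3 = 17/3. Minimum is 17/3 at row 2 (w2 leaves); pivot element 3.
Pivot on row 2; the obj-row RHS becomes 0 − (-8)·(17/3) = 136/3.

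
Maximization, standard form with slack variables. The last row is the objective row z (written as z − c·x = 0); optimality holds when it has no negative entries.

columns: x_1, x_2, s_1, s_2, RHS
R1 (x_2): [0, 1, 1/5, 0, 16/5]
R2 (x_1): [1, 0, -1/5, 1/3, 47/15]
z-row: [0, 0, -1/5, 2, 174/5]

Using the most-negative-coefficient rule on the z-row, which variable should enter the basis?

Negative z-row entries: s_1: -1/5.
The most negative is -1/5 in column s_1, so s_1 enters.

s_1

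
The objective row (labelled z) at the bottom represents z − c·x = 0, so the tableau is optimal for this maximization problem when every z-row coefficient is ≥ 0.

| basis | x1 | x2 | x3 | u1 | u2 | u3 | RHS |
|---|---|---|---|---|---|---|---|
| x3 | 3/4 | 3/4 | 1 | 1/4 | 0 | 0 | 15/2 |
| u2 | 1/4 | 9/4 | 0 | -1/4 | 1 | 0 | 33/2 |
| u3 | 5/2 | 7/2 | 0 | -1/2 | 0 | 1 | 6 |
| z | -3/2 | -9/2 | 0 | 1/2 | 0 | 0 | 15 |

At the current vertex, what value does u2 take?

33/2

u2 is basic (row 2); its value is the RHS of that row, 33/2.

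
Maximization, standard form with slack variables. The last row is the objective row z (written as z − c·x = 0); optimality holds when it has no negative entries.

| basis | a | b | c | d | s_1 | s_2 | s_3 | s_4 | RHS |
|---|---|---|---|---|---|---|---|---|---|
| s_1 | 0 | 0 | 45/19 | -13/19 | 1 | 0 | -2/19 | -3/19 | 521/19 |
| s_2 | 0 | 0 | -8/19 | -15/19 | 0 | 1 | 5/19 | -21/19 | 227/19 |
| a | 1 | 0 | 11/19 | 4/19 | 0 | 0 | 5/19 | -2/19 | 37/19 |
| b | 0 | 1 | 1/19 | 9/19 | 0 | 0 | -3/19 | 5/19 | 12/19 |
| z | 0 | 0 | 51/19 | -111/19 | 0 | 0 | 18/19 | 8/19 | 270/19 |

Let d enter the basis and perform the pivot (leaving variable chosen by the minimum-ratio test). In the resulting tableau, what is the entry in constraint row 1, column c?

Ratio test on column d — row 1: entry -13/19 ≤ 0; row 2: entry -15/19 ≤ 0; row 3: (37/19)/(4/19) = 37/4; row 4: (12/19)/(9/19) = 4/3. Minimum is 4/3 at row 4 (b leaves); pivot element 9/19.
Divide row 4 by 9/19; eliminate column d from the other rows.
Row 1 update in column c: 45/19 − (-13/19)·(1/9) = 22/9.

22/9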